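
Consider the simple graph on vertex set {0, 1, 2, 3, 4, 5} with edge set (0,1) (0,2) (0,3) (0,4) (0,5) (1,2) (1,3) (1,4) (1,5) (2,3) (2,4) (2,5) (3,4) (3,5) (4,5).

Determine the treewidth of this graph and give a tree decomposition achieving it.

Treewidth 5.
One optimal decomposition is:
Bags: B1 = {0, 1, 2, 3, 4, 5}
Tree: (single bag)

A single bag containing all 6 vertices is trivially a valid decomposition of width 5. On the other hand G contains the 6-clique {0, 1, 2, 3, 4, 5}. A clique must lie in a single bag of any decomposition, so no decomposition can have width below 5. Combining the bounds, tw(G) = 5.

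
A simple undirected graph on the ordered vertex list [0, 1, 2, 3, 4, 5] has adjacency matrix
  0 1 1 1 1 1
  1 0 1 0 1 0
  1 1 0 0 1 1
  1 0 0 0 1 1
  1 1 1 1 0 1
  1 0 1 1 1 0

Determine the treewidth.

A width-3 tree decomposition is:
Bags: B1 = {0, 3, 4, 5}  B2 = {0, 2, 4, 5}  B3 = {0, 1, 2, 4}
Tree: B1–B2, B2–B3
Each bag holds 4 vertices, so the decomposition has width 3, which upper-bounds the treewidth. Conversely, {0, 1, 2, 4} is a clique of size 4, and the vertices of any clique must share a bag in every tree decomposition; so some bag has ≥ 4 vertices and tw(G) ≥ 3. Therefore the treewidth is 3.

3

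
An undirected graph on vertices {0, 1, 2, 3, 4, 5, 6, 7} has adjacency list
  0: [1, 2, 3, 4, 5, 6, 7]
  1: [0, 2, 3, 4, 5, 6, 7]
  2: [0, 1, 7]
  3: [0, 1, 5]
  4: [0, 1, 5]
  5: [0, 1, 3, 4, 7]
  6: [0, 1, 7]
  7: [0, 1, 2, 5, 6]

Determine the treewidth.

A width-3 tree decomposition is:
Bags: B1 = {0, 1, 3, 5}  B2 = {0, 1, 5, 7}  B3 = {0, 1, 2, 7}  B4 = {0, 1, 4, 5}  B5 = {0, 1, 6, 7}
Tree: B1–B2, B2–B3, B2–B4, B3–B5
Each bag holds 4 vertices, so the decomposition has width 3, which upper-bounds the treewidth. Conversely, {0, 1, 2, 7} is a clique of size 4, and the vertices of any clique must share a bag in every tree decomposition; so some bag has ≥ 4 vertices and tw(G) ≥ 3. Combining the bounds, tw(G) = 3.

3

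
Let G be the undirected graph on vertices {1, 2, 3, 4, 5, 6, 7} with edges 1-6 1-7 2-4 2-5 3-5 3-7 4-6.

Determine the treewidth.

A width-2 tree decomposition is:
Bags: B1 = {2, 4, 6}  B2 = {2, 5, 6}  B3 = {3, 5, 6}  B4 = {3, 6, 7}  B5 = {1, 6, 7}
Tree: B1–B2, B2–B3, B3–B4, B4–B5
Each bag holds 3 vertices, so the decomposition has width 2, which upper-bounds the treewidth. Since 6–4–2–5–3–7–1–6 is a cycle in G, G is not acyclic. Forests are exactly the graphs of treewidth ≤ 1, so tw(G) ≥ 2. Therefore the treewidth is 2.

2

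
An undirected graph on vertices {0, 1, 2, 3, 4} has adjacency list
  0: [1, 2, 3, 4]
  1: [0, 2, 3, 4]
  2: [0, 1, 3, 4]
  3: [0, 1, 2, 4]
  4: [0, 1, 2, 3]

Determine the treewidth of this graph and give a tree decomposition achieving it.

Treewidth 4.
One such decomposition:
Bags: B1 = {0, 1, 2, 3, 4}
Tree: (single bag)

A single bag containing all 5 vertices is trivially a valid decomposition of width 4. For the lower bound, the 5 vertices {0, 1, 2, 3, 4} are pairwise adjacent, and any tree decomposition puts a clique entirely inside one bag — forcing width ≥ 4. Combining the bounds, tw(G) = 4.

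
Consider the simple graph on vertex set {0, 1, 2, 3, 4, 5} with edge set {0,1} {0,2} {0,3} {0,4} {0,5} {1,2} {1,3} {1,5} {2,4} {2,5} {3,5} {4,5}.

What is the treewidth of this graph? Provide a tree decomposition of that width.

Treewidth 3.
One such decomposition:
Bags: B1 = {0, 1, 3, 5}  B2 = {0, 1, 2, 5}  B3 = {0, 2, 4, 5}
Tree: B1–B2, B2–B3

Each bag holds 4 vertices, so the decomposition has width 3, which upper-bounds the treewidth. For the lower bound, the 4 vertices {0, 1, 2, 5} are pairwise adjacent, and any tree decomposition puts a clique entirely inside one bag — forcing width ≥ 3. Therefore the treewidth is 3.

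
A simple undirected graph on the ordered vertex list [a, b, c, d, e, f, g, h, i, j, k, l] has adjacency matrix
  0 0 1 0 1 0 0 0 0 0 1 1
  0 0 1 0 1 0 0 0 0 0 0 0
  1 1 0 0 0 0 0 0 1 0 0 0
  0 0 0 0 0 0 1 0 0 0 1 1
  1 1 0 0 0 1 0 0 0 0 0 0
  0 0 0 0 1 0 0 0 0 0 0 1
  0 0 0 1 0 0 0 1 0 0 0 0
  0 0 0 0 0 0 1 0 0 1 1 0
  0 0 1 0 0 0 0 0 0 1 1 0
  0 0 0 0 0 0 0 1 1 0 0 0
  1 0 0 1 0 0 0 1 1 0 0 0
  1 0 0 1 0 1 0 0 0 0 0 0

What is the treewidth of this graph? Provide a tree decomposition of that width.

The largest bag has 4 vertices, giving width 3; this decomposition certifies tw(G) ≤ 3. For the lower bound: the 4 vertex sets {g,h,j}, {d}, {k}, {a,c,i,l} are disjoint, each induces a connected subgraph, and every pair is joined by at least one edge of G. Contracting each set to a single vertex therefore yields K_{4} as a minor, and since treewidth is minor-monotone, tw(G) ≥ tw(K_{4}) = 3. Combining the bounds, tw(G) = 3.

Treewidth 3.
Bags: B1 = {d, g, h, j}  B2 = {d, h, j, k}  B3 = {d, i, j, k}  B4 = {d, i, k, l}  B5 = {a, i, k, l}  B6 = {a, c, i, l}  B7 = {a, c, f, l}  B8 = {a, c, e, f}  B9 = {b, c, e, f}
Tree: B1–B2, B2–B3, B3–B4, B4–B5, B5–B6, B6–B7, B7–B8, B8–B9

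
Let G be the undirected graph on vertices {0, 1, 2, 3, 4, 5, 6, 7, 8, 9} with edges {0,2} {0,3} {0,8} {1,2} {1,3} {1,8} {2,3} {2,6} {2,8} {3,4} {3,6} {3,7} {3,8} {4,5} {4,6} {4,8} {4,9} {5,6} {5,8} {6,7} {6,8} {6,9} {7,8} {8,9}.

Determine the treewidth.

A width-3 tree decomposition is:
Bags: B1 = {3, 4, 6, 8}  B2 = {2, 3, 6, 8}  B3 = {3, 6, 7, 8}  B4 = {4, 6, 8, 9}  B5 = {1, 2, 3, 8}  B6 = {4, 5, 6, 8}  B7 = {0, 2, 3, 8}
Tree: B1–B2, B1–B3, B1–B4, B2–B5, B1–B6, B2–B7
Each bag holds 4 vertices, so the decomposition has width 3, which upper-bounds the treewidth. For the lower bound, the 4 vertices {4, 6, 8, 9} are pairwise adjacent, and any tree decomposition puts a clique entirely inside one bag — forcing width ≥ 3. Therefore the treewidth is 3.

3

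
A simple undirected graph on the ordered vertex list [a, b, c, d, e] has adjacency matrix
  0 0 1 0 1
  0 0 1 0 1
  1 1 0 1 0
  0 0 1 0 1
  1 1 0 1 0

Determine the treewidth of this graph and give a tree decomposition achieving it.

Treewidth 2.
One such decomposition:
Bags: B1 = {b, c, e}  B2 = {a, c, e}  B3 = {c, d, e}
Tree: B1–B2, B2–B3

Every bag has size at most 3, so the width is 3 − 1 = 2 and tw(G) ≤ 2. Since b–c–a–e–b is a cycle in G, G is not acyclic. Forests are exactly the graphs of treewidth ≤ 1, so tw(G) ≥ 2. Combining the bounds, tw(G) = 2.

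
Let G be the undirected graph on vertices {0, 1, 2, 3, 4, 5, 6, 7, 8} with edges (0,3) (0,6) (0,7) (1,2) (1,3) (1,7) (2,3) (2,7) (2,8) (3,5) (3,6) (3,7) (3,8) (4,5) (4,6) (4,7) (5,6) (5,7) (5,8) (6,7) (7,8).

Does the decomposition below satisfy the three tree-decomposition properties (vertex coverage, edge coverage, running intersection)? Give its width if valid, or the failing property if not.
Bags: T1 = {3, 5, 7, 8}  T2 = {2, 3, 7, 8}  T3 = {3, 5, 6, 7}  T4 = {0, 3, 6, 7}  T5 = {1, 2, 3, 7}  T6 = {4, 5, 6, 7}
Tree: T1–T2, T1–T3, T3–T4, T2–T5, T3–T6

Vertex coverage: the bags together contain {0, 1, 2, 3, 4, 5, 6, 7, 8}, the full vertex set. Edge coverage: each edge of G has both endpoints in at least one bag. Running intersection: for every vertex, the bags containing it form a connected subtree. All three properties hold, so this is a valid tree decomposition of width max|bag| − 1 = 3, and hence tw(G) ≤ 3.

Yes; width 3.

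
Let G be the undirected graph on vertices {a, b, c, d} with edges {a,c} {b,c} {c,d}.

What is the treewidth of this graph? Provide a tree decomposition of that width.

Treewidth 1.
One optimal decomposition is:
Bags: B1 = {a, c}  B2 = {c, d}  B3 = {b, c}
Tree: B1–B2, B1–B3

Each bag holds 2 vertices, so the decomposition has width 1, which upper-bounds the treewidth. Since G has at least one edge (e.g. c–a), it is not an edgeless graph, so tw(G) ≥ 1. Hence tw(G) = 1 exactly.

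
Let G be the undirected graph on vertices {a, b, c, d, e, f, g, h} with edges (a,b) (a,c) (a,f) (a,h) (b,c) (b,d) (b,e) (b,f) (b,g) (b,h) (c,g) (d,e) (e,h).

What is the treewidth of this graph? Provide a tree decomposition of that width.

The largest bag has 3 vertices, giving width 2; this decomposition certifies tw(G) ≤ 2. On the other hand G contains the 3-clique {b, d, e}. A clique must lie in a single bag of any decomposition, so no decomposition can have width below 2. The upper and lower bounds meet at 2, so that is the treewidth.

Treewidth 2.
One optimal decomposition is:
Bags: B1 = {b, e, h}  B2 = {a, b, h}  B3 = {a, b, f}  B4 = {a, b, c}  B5 = {b, d, e}  B6 = {b, c, g}
Tree: B1–B2, B2–B3, B2–B4, B1–B5, B4–B6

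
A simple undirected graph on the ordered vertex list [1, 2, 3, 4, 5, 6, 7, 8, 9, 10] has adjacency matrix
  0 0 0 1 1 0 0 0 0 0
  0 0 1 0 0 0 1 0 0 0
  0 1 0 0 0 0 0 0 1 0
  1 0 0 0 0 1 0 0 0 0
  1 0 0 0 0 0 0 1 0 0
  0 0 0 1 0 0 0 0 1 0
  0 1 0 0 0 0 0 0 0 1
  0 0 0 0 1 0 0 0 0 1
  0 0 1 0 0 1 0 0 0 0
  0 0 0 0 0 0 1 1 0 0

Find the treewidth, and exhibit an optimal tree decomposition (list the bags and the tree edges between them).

Treewidth 2.
Bags: B1 = {1, 4, 5}  B2 = {4, 5, 6}  B3 = {5, 6, 9}  B4 = {3, 5, 9}  B5 = {2, 3, 5}  B6 = {2, 5, 7}  B7 = {5, 7, 10}  B8 = {5, 8, 10}
Tree: B1–B2, B2–B3, B3–B4, B4–B5, B5–B6, B6–B7, B7–B8

Every bag has size at most 3, so the width is 3 − 1 = 2 and tw(G) ≤ 2. Since 5–1–4–6–9–3–2–7–10–8–5 is a cycle in G, G is not acyclic. Forests are exactly the graphs of treewidth ≤ 1, so tw(G) ≥ 2. The upper and lower bounds meet at 2, so that is the treewidth.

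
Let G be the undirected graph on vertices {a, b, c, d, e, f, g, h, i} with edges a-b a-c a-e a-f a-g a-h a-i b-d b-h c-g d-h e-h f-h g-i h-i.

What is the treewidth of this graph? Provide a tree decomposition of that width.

Treewidth 2.
One such decomposition:
Bags: B1 = {a, b, h}  B2 = {b, d, h}  B3 = {a, h, i}  B4 = {a, f, h}  B5 = {a, g, i}  B6 = {a, c, g}  B7 = {a, e, h}
Tree: B1–B2, B1–B3, B1–B4, B3–B5, B5–B6, B3–B7

The largest bag has 3 vertices, giving width 2; this decomposition certifies tw(G) ≤ 2. Conversely, {b, d, h} is a clique of size 3, and the vertices of any clique must share a bag in every tree decomposition; so some bag has ≥ 3 vertices and tw(G) ≥ 2. Therefore the treewidth is 2.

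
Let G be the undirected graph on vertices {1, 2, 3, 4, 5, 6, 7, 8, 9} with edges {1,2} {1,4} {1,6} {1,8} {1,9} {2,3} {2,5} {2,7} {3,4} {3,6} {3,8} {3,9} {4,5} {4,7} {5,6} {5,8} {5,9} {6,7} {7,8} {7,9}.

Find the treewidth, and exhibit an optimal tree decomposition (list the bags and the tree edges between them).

Treewidth 4.
One optimal decomposition is:
Bags: B1 = {1, 3, 5, 6, 7}  B2 = {1, 2, 3, 5, 7}  B3 = {1, 3, 4, 5, 7}  B4 = {1, 3, 5, 7, 8}  B5 = {1, 3, 5, 7, 9}
Tree: B1–B2, B2–B3, B3–B4, B4–B5

Each bag holds 5 vertices, so the decomposition has width 4, which upper-bounds the treewidth. For the lower bound: the 5 vertex sets {3,6}, {1,2}, {4,7}, {5}, {8} are disjoint, each induces a connected subgraph, and every pair is joined by at least one edge of G. Contracting each set to a single vertex therefore yields K_{5} as a minor, and since treewidth is minor-monotone, tw(G) ≥ tw(K_{5}) = 4. Therefore the treewidth is 4.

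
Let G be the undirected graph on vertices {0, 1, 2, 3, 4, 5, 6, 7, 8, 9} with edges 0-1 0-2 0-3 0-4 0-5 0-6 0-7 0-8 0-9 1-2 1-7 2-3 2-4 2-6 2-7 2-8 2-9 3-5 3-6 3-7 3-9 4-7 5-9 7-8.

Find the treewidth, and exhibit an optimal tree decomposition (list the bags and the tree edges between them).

Every bag has size at most 4, so the width is 4 − 1 = 3 and tw(G) ≤ 3. For the lower bound, the 4 vertices {0, 2, 3, 9} are pairwise adjacent, and any tree decomposition puts a clique entirely inside one bag — forcing width ≥ 3. Hence tw(G) = 3 exactly.

Treewidth 3.
Bags: B1 = {0, 2, 3, 7}  B2 = {0, 2, 7, 8}  B3 = {0, 1, 2, 7}  B4 = {0, 2, 3, 9}  B5 = {0, 3, 5, 9}  B6 = {0, 2, 3, 6}  B7 = {0, 2, 4, 7}
Tree: B1–B2, B2–B3, B1–B4, B4–B5, B1–B6, B1–B7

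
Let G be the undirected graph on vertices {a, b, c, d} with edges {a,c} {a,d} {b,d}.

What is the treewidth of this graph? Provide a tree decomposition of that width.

Treewidth 1.
One optimal decomposition is:
Bags: B1 = {a, c}  B2 = {a, d}  B3 = {b, d}
Tree: B1–B2, B2–B3

Every bag has size at most 2, so the width is 2 − 1 = 1 and tw(G) ≤ 1. Since G has at least one edge (e.g. c–a), it is not an edgeless graph, so tw(G) ≥ 1. The upper and lower bounds meet at 1, so that is the treewidth.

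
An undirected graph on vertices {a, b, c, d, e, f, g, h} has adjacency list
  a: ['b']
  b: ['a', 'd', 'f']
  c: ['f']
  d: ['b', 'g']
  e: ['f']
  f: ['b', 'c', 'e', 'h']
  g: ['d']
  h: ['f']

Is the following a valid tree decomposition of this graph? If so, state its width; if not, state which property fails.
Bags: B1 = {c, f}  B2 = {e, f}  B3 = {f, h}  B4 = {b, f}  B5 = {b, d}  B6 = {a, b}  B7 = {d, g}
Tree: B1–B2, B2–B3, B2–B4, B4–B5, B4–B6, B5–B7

Yes; width 1.

Every vertex of G appears in some bag (union = {a, b, c, d, e, f, g, h}); every edge is covered by a bag; and for each vertex v the set of bags containing v is connected in the bag tree. The decomposition is therefore valid. The largest bag has 2 vertices, so the width is 1.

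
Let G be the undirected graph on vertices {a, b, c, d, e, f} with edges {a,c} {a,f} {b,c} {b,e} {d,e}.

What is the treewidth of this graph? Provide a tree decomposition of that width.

Treewidth 1.
One optimal decomposition is:
Bags: B1 = {a, f}  B2 = {a, c}  B3 = {b, c}  B4 = {b, e}  B5 = {d, e}
Tree: B1–B2, B2–B3, B3–B4, B4–B5

Every bag has size at most 2, so the width is 2 − 1 = 1 and tw(G) ≤ 1. G has an edge, so its treewidth is at least 1. The upper and lower bounds meet at 1, so that is the treewidth.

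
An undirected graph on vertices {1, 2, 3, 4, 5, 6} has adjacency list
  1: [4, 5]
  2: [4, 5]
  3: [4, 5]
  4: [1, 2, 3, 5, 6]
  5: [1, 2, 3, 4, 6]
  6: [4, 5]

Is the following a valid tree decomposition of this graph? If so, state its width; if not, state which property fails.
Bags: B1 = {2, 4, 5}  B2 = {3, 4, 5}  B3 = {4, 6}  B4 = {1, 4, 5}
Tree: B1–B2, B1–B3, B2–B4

A tree decomposition must satisfy three properties: every vertex lies in some bag; for every edge, both endpoints lie together in some bag; and for every vertex, the bags containing it form a connected subtree. Here edge (5,6) lies in no bag, so the decomposition is invalid.

No — edge (5,6) lies in no bag.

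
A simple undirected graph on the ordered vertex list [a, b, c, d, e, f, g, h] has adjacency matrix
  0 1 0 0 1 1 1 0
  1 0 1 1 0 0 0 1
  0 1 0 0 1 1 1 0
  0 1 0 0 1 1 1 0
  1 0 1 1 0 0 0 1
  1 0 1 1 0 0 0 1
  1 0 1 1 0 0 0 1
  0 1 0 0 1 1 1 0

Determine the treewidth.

A width-4 tree decomposition is:
Bags: B1 = {a, c, d, g, h}  B2 = {a, c, d, e, h}  B3 = {a, b, c, d, h}  B4 = {a, c, d, f, h}
Tree: B1–B2, B2–B3, B3–B4
Every bag has size at most 5, so the width is 5 − 1 = 4 and tw(G) ≤ 4. For the lower bound: the 5 vertex sets {c,g}, {e,h}, {a,b}, {d}, {f} are disjoint, each induces a connected subgraph, and every pair is joined by at least one edge of G. Contracting each set to a single vertex therefore yields K_{5} as a minor, and since treewidth is minor-monotone, tw(G) ≥ tw(K_{5}) = 4. Combining the bounds, tw(G) = 4.

4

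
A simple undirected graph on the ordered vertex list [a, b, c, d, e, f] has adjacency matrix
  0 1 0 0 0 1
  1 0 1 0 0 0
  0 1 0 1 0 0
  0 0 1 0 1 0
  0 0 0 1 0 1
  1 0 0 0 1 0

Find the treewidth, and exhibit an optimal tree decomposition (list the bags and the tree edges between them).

Each bag holds 3 vertices, so the decomposition has width 2, which upper-bounds the treewidth. Since a–f–e–d–c–b–a is a cycle in G, G is not acyclic. Forests are exactly the graphs of treewidth ≤ 1, so tw(G) ≥ 2. Hence tw(G) = 2 exactly.

Treewidth 2.
One such decomposition:
Bags: B1 = {a, e, f}  B2 = {a, d, e}  B3 = {a, c, d}  B4 = {a, b, c}
Tree: B1–B2, B2–B3, B3–B4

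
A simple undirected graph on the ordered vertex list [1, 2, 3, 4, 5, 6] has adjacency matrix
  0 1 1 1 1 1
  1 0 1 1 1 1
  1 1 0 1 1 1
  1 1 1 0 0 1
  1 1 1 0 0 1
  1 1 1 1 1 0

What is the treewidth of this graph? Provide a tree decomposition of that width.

Treewidth 4.
Bags: B1 = {1, 2, 3, 5, 6}  B2 = {1, 2, 3, 4, 6}
Tree: B1–B2

Each bag holds 5 vertices, so the decomposition has width 4, which upper-bounds the treewidth. Conversely, {1, 2, 3, 4, 6} is a clique of size 5, and the vertices of any clique must share a bag in every tree decomposition; so some bag has ≥ 5 vertices and tw(G) ≥ 4. Combining the bounds, tw(G) = 4.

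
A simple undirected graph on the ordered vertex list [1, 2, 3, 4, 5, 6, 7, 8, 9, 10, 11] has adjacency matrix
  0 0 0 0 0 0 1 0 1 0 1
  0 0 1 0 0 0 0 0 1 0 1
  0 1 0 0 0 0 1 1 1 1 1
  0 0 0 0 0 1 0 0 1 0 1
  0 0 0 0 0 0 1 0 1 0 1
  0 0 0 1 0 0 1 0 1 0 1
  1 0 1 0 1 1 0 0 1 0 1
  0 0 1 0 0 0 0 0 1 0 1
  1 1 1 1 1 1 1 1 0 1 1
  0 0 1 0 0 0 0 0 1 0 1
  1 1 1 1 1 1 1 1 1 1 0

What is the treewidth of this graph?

A width-3 tree decomposition is:
Bags: B1 = {5, 7, 9, 11}  B2 = {3, 7, 9, 11}  B3 = {6, 7, 9, 11}  B4 = {3, 9, 10, 11}  B5 = {1, 7, 9, 11}  B6 = {4, 6, 9, 11}  B7 = {2, 3, 9, 11}  B8 = {3, 8, 9, 11}
Tree: B1–B2, B1–B3, B2–B4, B1–B5, B3–B6, B4–B7, B4–B8
Every bag has size at most 4, so the width is 4 − 1 = 3 and tw(G) ≤ 3. Conversely, {1, 7, 9, 11} is a clique of size 4, and the vertices of any clique must share a bag in every tree decomposition; so some bag has ≥ 4 vertices and tw(G) ≥ 3. Combining the bounds, tw(G) = 3.

3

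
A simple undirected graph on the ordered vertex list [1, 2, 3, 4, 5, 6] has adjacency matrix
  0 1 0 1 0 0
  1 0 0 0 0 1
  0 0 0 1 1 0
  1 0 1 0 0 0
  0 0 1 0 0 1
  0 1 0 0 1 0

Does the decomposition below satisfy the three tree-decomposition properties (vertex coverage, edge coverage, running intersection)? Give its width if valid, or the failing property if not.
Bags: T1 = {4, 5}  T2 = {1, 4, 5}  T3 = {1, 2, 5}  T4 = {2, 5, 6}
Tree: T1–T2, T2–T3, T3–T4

No — vertex 3 appears in no bag.

A tree decomposition must satisfy three properties: every vertex lies in some bag; for every edge, both endpoints lie together in some bag; and for every vertex, the bags containing it form a connected subtree. Here vertex 3 appears in no bag, so the decomposition is invalid.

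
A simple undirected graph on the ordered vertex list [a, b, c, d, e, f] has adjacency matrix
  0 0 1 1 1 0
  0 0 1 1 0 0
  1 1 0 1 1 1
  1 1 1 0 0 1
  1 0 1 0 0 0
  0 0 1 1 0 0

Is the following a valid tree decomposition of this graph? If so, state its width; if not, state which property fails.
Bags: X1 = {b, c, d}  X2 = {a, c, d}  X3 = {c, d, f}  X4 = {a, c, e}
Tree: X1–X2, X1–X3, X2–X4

Vertex coverage: the bags together contain {a, b, c, d, e, f}, the full vertex set. Edge coverage: each edge of G has both endpoints in at least one bag. Running intersection: for every vertex, the bags containing it form a connected subtree. All three properties hold, so this is a valid tree decomposition of width max|bag| − 1 = 2, and hence tw(G) ≤ 2.

Yes; width 2.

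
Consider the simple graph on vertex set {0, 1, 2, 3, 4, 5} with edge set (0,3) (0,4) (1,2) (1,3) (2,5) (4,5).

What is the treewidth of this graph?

2

A width-2 tree decomposition is:
Bags: B1 = {1, 2, 5}  B2 = {1, 4, 5}  B3 = {0, 1, 4}  B4 = {0, 1, 3}
Tree: B1–B2, B2–B3, B3–B4
Every bag has size at most 3, so the width is 3 − 1 = 2 and tw(G) ≤ 2. The edges 1–2–5–4–0–3–1 form a cycle, so G is not a tree and its treewidth is at least 2. Hence tw(G) = 2 exactly.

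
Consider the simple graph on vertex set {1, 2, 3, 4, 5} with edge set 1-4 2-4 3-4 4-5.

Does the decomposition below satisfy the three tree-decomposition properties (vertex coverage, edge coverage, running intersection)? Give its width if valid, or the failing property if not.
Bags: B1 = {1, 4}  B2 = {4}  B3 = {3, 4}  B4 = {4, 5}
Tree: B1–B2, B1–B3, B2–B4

No — vertex 2 appears in no bag.

A tree decomposition must satisfy three properties: every vertex lies in some bag; for every edge, both endpoints lie together in some bag; and for every vertex, the bags containing it form a connected subtree. Here vertex 2 appears in no bag, so the decomposition is invalid.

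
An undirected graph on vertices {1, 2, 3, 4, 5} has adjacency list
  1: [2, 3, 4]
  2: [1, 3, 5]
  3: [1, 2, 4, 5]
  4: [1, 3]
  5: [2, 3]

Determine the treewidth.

2

A width-2 tree decomposition is:
Bags: B1 = {1, 2, 3}  B2 = {1, 3, 4}  B3 = {2, 3, 5}
Tree: B1–B2, B1–B3
The largest bag has 3 vertices, giving width 2; this decomposition certifies tw(G) ≤ 2. Conversely, {1, 2, 3} is a clique of size 3, and the vertices of any clique must share a bag in every tree decomposition; so some bag has ≥ 3 vertices and tw(G) ≥ 2. Combining the bounds, tw(G) = 2.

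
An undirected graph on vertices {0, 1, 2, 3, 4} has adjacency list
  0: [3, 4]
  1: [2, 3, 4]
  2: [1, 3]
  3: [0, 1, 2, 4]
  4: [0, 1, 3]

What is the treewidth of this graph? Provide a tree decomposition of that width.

Every bag has size at most 3, so the width is 3 − 1 = 2 and tw(G) ≤ 2. On the other hand G contains the 3-clique {0, 3, 4}. A clique must lie in a single bag of any decomposition, so no decomposition can have width below 2. Hence tw(G) = 2 exactly.

Treewidth 2.
One such decomposition:
Bags: B1 = {1, 2, 3}  B2 = {1, 3, 4}  B3 = {0, 3, 4}
Tree: B1–B2, B2–B3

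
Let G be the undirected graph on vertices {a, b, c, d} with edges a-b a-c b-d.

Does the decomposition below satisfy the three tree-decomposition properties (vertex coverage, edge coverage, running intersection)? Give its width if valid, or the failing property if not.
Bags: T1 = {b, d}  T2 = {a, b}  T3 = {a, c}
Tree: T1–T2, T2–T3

Vertex coverage: the bags together contain {a, b, c, d}, the full vertex set. Edge coverage: each edge of G has both endpoints in at least one bag. Running intersection: for every vertex, the bags containing it form a connected subtree. All three properties hold, so this is a valid tree decomposition of width max|bag| − 1 = 1, and hence tw(G) ≤ 1.

Yes; width 1.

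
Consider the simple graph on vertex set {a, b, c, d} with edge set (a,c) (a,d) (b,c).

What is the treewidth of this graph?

1

A width-1 tree decomposition is:
Bags: B1 = {b, c}  B2 = {a, c}  B3 = {a, d}
Tree: B1–B2, B2–B3
The largest bag has 2 vertices, giving width 1; this decomposition certifies tw(G) ≤ 1. Since G has at least one edge (e.g. b–c), it is not an edgeless graph, so tw(G) ≥ 1. Hence tw(G) = 1 exactly.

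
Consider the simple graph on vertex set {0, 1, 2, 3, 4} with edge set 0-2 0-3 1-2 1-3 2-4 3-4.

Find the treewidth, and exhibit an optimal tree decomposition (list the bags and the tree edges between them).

Treewidth 2.
One such decomposition:
Bags: B1 = {0, 2, 3}  B2 = {1, 2, 3}  B3 = {2, 3, 4}
Tree: B1–B2, B2–B3

Every bag has size at most 3, so the width is 3 − 1 = 2 and tw(G) ≤ 2. Since 3–0–2–1–3 is a cycle in G, G is not acyclic. Forests are exactly the graphs of treewidth ≤ 1, so tw(G) ≥ 2. Therefore the treewidth is 2.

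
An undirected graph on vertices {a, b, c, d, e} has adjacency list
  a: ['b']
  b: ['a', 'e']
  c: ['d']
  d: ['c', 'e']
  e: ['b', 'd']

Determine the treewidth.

A width-1 tree decomposition is:
Bags: B1 = {a, b}  B2 = {b, e}  B3 = {d, e}  B4 = {c, d}
Tree: B1–B2, B2–B3, B3–B4
Every bag has size at most 2, so the width is 2 − 1 = 1 and tw(G) ≤ 1. G has an edge, so its treewidth is at least 1. The upper and lower bounds meet at 1, so that is the treewidth.

1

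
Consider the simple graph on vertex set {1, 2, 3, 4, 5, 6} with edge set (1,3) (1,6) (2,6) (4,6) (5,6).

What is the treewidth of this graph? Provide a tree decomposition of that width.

Each bag holds 2 vertices, so the decomposition has width 1, which upper-bounds the treewidth. G has an edge, so its treewidth is at least 1. The upper and lower bounds meet at 1, so that is the treewidth.

Treewidth 1.
One optimal decomposition is:
Bags: B1 = {1, 6}  B2 = {4, 6}  B3 = {2, 6}  B4 = {1, 3}  B5 = {5, 6}
Tree: B1–B2, B1–B3, B1–B4, B2–B5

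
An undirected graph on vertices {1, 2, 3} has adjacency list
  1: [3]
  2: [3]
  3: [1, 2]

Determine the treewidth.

A width-1 tree decomposition is:
Bags: B1 = {2, 3}  B2 = {1, 3}
Tree: B1–B2
Each bag holds 2 vertices, so the decomposition has width 1, which upper-bounds the treewidth. G has an edge, so its treewidth is at least 1. Therefore the treewidth is 1.

1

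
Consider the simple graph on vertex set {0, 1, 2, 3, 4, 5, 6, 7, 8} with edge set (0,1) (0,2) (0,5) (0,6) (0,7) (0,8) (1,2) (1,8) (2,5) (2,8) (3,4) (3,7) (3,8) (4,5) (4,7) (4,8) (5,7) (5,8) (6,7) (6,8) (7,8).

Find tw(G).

A width-3 tree decomposition is:
Bags: B1 = {4, 5, 7, 8}  B2 = {0, 5, 7, 8}  B3 = {3, 4, 7, 8}  B4 = {0, 2, 5, 8}  B5 = {0, 1, 2, 8}  B6 = {0, 6, 7, 8}
Tree: B1–B2, B1–B3, B2–B4, B4–B5, B2–B6
Every bag has size at most 4, so the width is 4 − 1 = 3 and tw(G) ≤ 3. On the other hand G contains the 4-clique {0, 1, 2, 8}. A clique must lie in a single bag of any decomposition, so no decomposition can have width below 3. Combining the bounds, tw(G) = 3.

3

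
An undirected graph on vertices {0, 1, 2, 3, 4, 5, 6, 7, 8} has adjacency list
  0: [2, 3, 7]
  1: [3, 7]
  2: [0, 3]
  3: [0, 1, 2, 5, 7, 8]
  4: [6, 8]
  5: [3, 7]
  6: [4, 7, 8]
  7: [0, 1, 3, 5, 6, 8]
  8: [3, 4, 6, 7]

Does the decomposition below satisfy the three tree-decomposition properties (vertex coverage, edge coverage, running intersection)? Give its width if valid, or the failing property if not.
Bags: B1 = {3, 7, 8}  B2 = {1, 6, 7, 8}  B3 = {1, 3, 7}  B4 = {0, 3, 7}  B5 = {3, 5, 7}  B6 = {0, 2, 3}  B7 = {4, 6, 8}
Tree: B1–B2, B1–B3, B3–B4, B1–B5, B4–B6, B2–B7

A tree decomposition must satisfy three properties: every vertex lies in some bag; for every edge, both endpoints lie together in some bag; and for every vertex, the bags containing it form a connected subtree. Here bags containing vertex 1 are not connected in the tree, so the decomposition is invalid.

No — bags containing vertex 1 are not connected in the tree.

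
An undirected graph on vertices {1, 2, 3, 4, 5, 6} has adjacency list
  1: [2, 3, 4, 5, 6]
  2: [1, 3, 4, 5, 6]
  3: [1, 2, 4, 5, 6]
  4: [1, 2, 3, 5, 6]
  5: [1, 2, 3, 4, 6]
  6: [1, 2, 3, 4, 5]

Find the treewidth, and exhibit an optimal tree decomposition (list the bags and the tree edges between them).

Treewidth 5.
One such decomposition:
Bags: B1 = {1, 2, 3, 4, 5, 6}
Tree: (single bag)

A single bag containing all 6 vertices is trivially a valid decomposition of width 5. Conversely, {1, 2, 3, 4, 5, 6} is a clique of size 6, and the vertices of any clique must share a bag in every tree decomposition; so some bag has ≥ 6 vertices and tw(G) ≥ 5. Therefore the treewidth is 5.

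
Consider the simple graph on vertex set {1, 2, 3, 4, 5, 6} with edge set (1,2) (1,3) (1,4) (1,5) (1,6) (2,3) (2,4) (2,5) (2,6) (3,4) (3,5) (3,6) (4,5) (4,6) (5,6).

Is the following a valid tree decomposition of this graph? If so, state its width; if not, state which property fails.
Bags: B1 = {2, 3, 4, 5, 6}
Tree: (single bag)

A tree decomposition must satisfy three properties: every vertex lies in some bag; for every edge, both endpoints lie together in some bag; and for every vertex, the bags containing it form a connected subtree. Here vertex 1 appears in no bag, so the decomposition is invalid.

No — vertex 1 appears in no bag.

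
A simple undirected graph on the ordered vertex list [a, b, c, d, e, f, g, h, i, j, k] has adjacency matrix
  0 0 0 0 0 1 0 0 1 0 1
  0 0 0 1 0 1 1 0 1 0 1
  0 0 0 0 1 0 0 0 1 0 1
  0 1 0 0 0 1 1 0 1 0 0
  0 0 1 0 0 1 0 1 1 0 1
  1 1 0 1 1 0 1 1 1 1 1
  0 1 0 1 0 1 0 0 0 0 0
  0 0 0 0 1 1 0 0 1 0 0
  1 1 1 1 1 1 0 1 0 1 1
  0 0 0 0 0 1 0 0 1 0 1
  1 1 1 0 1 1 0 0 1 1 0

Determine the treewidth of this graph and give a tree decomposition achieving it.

Treewidth 3.
One such decomposition:
Bags: B1 = {b, f, i, k}  B2 = {b, d, f, i}  B3 = {f, i, j, k}  B4 = {e, f, i, k}  B5 = {c, e, i, k}  B6 = {b, d, f, g}  B7 = {a, f, i, k}  B8 = {e, f, h, i}
Tree: B1–B2, B1–B3, B1–B4, B4–B5, B2–B6, B1–B7, B4–B8

Each bag holds 4 vertices, so the decomposition has width 3, which upper-bounds the treewidth. For the lower bound, the 4 vertices {c, e, i, k} are pairwise adjacent, and any tree decomposition puts a clique entirely inside one bag — forcing width ≥ 3. Therefore the treewidth is 3.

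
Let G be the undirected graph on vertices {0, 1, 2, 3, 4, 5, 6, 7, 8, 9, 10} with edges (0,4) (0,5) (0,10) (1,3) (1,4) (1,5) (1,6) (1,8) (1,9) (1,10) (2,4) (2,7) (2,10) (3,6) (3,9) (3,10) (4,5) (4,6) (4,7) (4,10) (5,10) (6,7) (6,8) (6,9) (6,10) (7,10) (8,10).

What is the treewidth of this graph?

3

A width-3 tree decomposition is:
Bags: B1 = {1, 3, 6, 10}  B2 = {1, 4, 6, 10}  B3 = {4, 6, 7, 10}  B4 = {1, 4, 5, 10}  B5 = {0, 4, 5, 10}  B6 = {1, 3, 6, 9}  B7 = {1, 6, 8, 10}  B8 = {2, 4, 7, 10}
Tree: B1–B2, B2–B3, B2–B4, B4–B5, B1–B6, B2–B7, B3–B8
Each bag holds 4 vertices, so the decomposition has width 3, which upper-bounds the treewidth. On the other hand G contains the 4-clique {1, 3, 6, 9}. A clique must lie in a single bag of any decomposition, so no decomposition can have width below 3. The upper and lower bounds meet at 3, so that is the treewidth.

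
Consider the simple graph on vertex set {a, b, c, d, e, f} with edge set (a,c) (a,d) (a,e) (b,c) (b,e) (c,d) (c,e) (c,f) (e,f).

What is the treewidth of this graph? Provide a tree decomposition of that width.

Treewidth 2.
Bags: B1 = {a, c, e}  B2 = {b, c, e}  B3 = {a, c, d}  B4 = {c, e, f}
Tree: B1–B2, B1–B3, B2–B4

Each bag holds 3 vertices, so the decomposition has width 2, which upper-bounds the treewidth. Conversely, {a, c, d} is a clique of size 3, and the vertices of any clique must share a bag in every tree decomposition; so some bag has ≥ 3 vertices and tw(G) ≥ 2. Hence tw(G) = 2 exactly.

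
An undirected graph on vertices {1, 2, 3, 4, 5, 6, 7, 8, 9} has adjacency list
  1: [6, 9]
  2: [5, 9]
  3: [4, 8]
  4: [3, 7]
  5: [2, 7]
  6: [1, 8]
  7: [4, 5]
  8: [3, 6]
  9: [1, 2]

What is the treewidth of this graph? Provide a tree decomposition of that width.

Treewidth 2.
One optimal decomposition is:
Bags: B1 = {1, 6, 8}  B2 = {1, 3, 8}  B3 = {1, 3, 4}  B4 = {1, 4, 7}  B5 = {1, 5, 7}  B6 = {1, 2, 5}  B7 = {1, 2, 9}
Tree: B1–B2, B2–B3, B3–B4, B4–B5, B5–B6, B6–B7

The largest bag has 3 vertices, giving width 2; this decomposition certifies tw(G) ≤ 2. The edges 1–6–8–3–4–7–5–2–9–1 form a cycle, so G is not a tree and its treewidth is at least 2. Therefore the treewidth is 2.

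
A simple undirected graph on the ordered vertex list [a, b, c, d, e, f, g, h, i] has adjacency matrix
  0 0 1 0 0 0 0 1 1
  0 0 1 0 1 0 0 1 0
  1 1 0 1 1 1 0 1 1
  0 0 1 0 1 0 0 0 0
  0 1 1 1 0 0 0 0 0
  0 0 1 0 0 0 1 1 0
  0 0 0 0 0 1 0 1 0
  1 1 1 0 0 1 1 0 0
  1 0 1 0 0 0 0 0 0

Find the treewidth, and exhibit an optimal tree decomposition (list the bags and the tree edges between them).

Treewidth 2.
One such decomposition:
Bags: B1 = {c, f, h}  B2 = {a, c, h}  B3 = {f, g, h}  B4 = {b, c, h}  B5 = {b, c, e}  B6 = {c, d, e}  B7 = {a, c, i}
Tree: B1–B2, B1–B3, B1–B4, B4–B5, B5–B6, B2–B7

The largest bag has 3 vertices, giving width 2; this decomposition certifies tw(G) ≤ 2. For the lower bound, the 3 vertices {f, g, h} are pairwise adjacent, and any tree decomposition puts a clique entirely inside one bag — forcing width ≥ 2. Combining the bounds, tw(G) = 2.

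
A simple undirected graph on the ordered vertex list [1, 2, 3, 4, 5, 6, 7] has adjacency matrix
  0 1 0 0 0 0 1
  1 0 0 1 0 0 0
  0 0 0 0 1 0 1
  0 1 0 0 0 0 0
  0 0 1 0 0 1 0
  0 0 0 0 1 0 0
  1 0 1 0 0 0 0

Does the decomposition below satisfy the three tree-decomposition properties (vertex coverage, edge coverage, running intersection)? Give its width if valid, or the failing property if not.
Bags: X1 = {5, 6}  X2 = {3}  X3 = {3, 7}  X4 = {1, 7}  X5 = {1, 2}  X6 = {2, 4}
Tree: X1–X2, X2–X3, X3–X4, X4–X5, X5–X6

No — edge (5,3) lies in no bag.

A tree decomposition must satisfy three properties: every vertex lies in some bag; for every edge, both endpoints lie together in some bag; and for every vertex, the bags containing it form a connected subtree. Here edge (5,3) lies in no bag, so the decomposition is invalid.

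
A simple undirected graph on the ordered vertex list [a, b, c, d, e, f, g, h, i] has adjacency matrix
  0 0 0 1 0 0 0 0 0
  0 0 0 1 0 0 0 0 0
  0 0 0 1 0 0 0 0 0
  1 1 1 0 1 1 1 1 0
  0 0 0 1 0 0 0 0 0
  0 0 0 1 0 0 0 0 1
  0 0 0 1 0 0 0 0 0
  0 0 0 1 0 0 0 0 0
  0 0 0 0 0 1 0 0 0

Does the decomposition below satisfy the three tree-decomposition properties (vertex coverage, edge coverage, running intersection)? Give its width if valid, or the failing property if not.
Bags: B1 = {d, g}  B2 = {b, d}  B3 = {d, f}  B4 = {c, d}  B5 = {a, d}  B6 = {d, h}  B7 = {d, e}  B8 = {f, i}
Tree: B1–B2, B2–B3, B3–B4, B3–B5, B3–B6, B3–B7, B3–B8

Yes; width 1.

Vertex coverage: the bags together contain {a, b, c, d, e, f, g, h, i}, the full vertex set. Edge coverage: each edge of G has both endpoints in at least one bag. Running intersection: for every vertex, the bags containing it form a connected subtree. All three properties hold, so this is a valid tree decomposition of width max|bag| − 1 = 1, and hence tw(G) ≤ 1.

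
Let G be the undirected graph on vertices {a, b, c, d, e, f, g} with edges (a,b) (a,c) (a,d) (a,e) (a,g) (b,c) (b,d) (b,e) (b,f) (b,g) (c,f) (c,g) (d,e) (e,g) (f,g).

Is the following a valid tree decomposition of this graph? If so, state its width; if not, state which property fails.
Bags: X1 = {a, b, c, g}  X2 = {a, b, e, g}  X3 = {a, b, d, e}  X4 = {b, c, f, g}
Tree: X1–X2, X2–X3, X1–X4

Vertex coverage: the bags together contain {a, b, c, d, e, f, g}, the full vertex set. Edge coverage: each edge of G has both endpoints in at least one bag. Running intersection: for every vertex, the bags containing it form a connected subtree. All three properties hold, so this is a valid tree decomposition of width max|bag| − 1 = 3, and hence tw(G) ≤ 3.

Yes; width 3.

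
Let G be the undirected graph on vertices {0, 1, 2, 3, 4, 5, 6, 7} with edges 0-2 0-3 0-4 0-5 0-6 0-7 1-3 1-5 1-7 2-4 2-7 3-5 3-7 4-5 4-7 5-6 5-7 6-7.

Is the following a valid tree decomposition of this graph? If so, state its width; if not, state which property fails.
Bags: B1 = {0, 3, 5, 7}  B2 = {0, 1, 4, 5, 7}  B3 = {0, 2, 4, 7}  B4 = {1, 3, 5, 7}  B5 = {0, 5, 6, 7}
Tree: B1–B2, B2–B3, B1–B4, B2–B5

A tree decomposition must satisfy three properties: every vertex lies in some bag; for every edge, both endpoints lie together in some bag; and for every vertex, the bags containing it form a connected subtree. Here bags containing vertex 1 are not connected in the tree, so the decomposition is invalid.

No — bags containing vertex 1 are not connected in the tree.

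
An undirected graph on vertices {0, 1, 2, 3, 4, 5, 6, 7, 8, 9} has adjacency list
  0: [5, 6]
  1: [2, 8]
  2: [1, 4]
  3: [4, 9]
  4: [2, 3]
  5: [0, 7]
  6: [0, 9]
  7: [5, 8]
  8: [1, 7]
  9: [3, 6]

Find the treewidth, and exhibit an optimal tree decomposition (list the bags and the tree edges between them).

Treewidth 2.
One optimal decomposition is:
Bags: B1 = {0, 6, 9}  B2 = {0, 3, 9}  B3 = {0, 3, 4}  B4 = {0, 2, 4}  B5 = {0, 1, 2}  B6 = {0, 1, 8}  B7 = {0, 7, 8}  B8 = {0, 5, 7}
Tree: B1–B2, B2–B3, B3–B4, B4–B5, B5–B6, B6–B7, B7–B8

Each bag holds 3 vertices, so the decomposition has width 2, which upper-bounds the treewidth. The edges 0–6–9–3–4–2–1–8–7–5–0 form a cycle, so G is not a tree and its treewidth is at least 2. The upper and lower bounds meet at 2, so that is the treewidth.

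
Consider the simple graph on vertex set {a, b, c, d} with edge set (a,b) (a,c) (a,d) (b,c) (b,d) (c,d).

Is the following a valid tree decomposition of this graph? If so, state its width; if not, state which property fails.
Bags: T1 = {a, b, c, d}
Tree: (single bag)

Every vertex of G appears in some bag (union = {a, b, c, d}); every edge is covered by a bag; and for each vertex v the set of bags containing v is connected in the bag tree. The decomposition is therefore valid. The largest bag has 4 vertices, so the width is 3.

Yes; width 3.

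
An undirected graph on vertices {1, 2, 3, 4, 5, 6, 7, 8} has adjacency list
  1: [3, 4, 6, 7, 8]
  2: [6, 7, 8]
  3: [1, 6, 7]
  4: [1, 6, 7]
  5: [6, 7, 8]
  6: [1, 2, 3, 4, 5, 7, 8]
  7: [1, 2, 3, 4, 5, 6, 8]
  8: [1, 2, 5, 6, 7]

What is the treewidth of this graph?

3

A width-3 tree decomposition is:
Bags: B1 = {2, 6, 7, 8}  B2 = {1, 6, 7, 8}  B3 = {1, 3, 6, 7}  B4 = {5, 6, 7, 8}  B5 = {1, 4, 6, 7}
Tree: B1–B2, B2–B3, B2–B4, B2–B5
The largest bag has 4 vertices, giving width 3; this decomposition certifies tw(G) ≤ 3. Conversely, {1, 6, 7, 8} is a clique of size 4, and the vertices of any clique must share a bag in every tree decomposition; so some bag has ≥ 4 vertices and tw(G) ≥ 3. The upper and lower bounds meet at 3, so that is the treewidth.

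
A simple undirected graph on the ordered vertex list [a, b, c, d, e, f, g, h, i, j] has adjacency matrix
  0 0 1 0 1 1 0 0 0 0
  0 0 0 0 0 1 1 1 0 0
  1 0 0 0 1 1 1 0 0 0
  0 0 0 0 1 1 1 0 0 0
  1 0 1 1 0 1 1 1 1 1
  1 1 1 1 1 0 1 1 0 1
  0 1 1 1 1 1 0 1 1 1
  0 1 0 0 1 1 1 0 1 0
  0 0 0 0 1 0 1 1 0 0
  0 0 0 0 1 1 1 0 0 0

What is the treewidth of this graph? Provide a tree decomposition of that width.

Treewidth 3.
Bags: B1 = {d, e, f, g}  B2 = {e, f, g, j}  B3 = {e, f, g, h}  B4 = {c, e, f, g}  B5 = {e, g, h, i}  B6 = {b, f, g, h}  B7 = {a, c, e, f}
Tree: B1–B2, B2–B3, B2–B4, B3–B5, B3–B6, B4–B7

The largest bag has 4 vertices, giving width 3; this decomposition certifies tw(G) ≤ 3. For the lower bound, the 4 vertices {d, e, f, g} are pairwise adjacent, and any tree decomposition puts a clique entirely inside one bag — forcing width ≥ 3. Hence tw(G) = 3 exactly.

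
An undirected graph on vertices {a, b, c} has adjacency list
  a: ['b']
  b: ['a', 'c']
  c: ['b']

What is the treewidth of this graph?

A width-1 tree decomposition is:
Bags: B1 = {b, c}  B2 = {a, b}
Tree: B1–B2
Each bag holds 2 vertices, so the decomposition has width 1, which upper-bounds the treewidth. G has an edge, so its treewidth is at least 1. Combining the bounds, tw(G) = 1.

1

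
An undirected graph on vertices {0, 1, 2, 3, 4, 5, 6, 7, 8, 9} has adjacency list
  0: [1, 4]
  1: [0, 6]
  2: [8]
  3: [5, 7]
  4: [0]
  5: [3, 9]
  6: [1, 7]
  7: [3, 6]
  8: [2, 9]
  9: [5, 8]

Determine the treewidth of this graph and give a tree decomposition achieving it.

Treewidth 1.
Bags: B1 = {0, 4}  B2 = {0, 1}  B3 = {1, 6}  B4 = {6, 7}  B5 = {3, 7}  B6 = {3, 5}  B7 = {5, 9}  B8 = {8, 9}  B9 = {2, 8}
Tree: B1–B2, B2–B3, B3–B4, B4–B5, B5–B6, B6–B7, B7–B8, B8–B9

Every bag has size at most 2, so the width is 2 − 1 = 1 and tw(G) ≤ 1. Any graph with an edge has treewidth ≥ 1, and G has the edge 4–0. Combining the bounds, tw(G) = 1.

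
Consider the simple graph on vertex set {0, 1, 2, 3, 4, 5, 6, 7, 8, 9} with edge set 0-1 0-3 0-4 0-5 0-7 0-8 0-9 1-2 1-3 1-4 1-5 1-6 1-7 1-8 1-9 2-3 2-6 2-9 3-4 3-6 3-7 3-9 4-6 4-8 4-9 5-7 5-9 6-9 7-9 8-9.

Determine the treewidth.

4

A width-4 tree decomposition is:
Bags: B1 = {1, 2, 3, 6, 9}  B2 = {1, 3, 4, 6, 9}  B3 = {0, 1, 3, 4, 9}  B4 = {0, 1, 3, 7, 9}  B5 = {0, 1, 4, 8, 9}  B6 = {0, 1, 5, 7, 9}
Tree: B1–B2, B2–B3, B3–B4, B3–B5, B4–B6
Each bag holds 5 vertices, so the decomposition has width 4, which upper-bounds the treewidth. On the other hand G contains the 5-clique {0, 1, 4, 8, 9}. A clique must lie in a single bag of any decomposition, so no decomposition can have width below 4. Therefore the treewidth is 4.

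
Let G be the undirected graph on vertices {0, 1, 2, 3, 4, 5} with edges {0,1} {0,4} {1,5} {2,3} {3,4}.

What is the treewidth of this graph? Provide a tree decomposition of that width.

Treewidth 1.
One optimal decomposition is:
Bags: B1 = {2, 3}  B2 = {3, 4}  B3 = {0, 4}  B4 = {0, 1}  B5 = {1, 5}
Tree: B1–B2, B2–B3, B3–B4, B4–B5

Every bag has size at most 2, so the width is 2 − 1 = 1 and tw(G) ≤ 1. Any graph with an edge has treewidth ≥ 1, and G has the edge 2–3. Therefore the treewidth is 1.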